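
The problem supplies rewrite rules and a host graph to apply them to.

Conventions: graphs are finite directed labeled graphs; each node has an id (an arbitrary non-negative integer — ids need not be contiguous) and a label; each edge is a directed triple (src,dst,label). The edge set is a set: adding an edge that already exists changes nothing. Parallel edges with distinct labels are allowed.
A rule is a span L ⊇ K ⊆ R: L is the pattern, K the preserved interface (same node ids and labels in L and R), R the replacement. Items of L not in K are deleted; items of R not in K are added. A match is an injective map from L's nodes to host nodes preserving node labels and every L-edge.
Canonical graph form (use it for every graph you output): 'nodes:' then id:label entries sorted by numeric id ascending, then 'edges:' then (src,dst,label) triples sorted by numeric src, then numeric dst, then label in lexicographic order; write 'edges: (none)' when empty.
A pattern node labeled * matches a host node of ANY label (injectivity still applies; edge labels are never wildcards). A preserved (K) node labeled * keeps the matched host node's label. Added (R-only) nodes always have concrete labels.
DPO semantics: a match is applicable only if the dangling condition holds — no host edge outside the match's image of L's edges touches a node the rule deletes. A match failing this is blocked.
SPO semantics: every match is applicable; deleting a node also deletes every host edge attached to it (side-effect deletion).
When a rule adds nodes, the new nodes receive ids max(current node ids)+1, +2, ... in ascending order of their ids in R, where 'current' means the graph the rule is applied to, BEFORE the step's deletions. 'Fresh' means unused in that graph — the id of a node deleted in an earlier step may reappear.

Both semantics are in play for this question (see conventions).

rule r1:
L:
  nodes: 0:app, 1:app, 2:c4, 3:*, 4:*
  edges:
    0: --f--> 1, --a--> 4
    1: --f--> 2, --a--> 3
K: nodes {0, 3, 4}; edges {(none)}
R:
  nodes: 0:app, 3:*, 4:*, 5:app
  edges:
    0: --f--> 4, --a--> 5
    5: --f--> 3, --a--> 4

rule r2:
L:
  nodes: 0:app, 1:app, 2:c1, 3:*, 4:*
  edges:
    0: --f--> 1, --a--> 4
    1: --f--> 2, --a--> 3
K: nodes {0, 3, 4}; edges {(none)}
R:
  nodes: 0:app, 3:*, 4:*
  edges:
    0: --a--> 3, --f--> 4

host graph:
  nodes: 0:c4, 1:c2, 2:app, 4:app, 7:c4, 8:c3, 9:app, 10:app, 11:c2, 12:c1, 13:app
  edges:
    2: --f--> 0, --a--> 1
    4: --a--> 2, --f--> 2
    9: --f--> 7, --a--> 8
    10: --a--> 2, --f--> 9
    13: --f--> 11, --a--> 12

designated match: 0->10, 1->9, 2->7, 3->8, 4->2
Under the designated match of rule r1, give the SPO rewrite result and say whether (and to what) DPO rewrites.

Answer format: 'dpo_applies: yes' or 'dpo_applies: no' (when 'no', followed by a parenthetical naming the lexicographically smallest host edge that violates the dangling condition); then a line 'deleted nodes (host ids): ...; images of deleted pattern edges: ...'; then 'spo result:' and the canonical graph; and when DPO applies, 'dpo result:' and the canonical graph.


dpo_applies: yes
deleted nodes (host ids): 7, 9; images of deleted pattern edges: (9,7,f); (9,8,a); (10,2,a); (10,9,f)
spo result:
nodes: 0:c4, 1:c2, 2:app, 4:app, 8:c3, 10:app, 11:c2, 12:c1, 13:app, 14:app
edges: (2,0,f); (2,1,a); (4,2,a); (4,2,f); (10,2,f); (10,14,a); (13,11,f); (13,12,a); (14,2,a); (14,8,f)
dpo result:
nodes: 0:c4, 1:c2, 2:app, 4:app, 8:c3, 10:app, 11:c2, 12:c1, 13:app, 14:app
edges: (2,0,f); (2,1,a); (4,2,a); (4,2,f); (10,2,f); (10,14,a); (13,11,f); (13,12,a); (14,2,a); (14,8,f)


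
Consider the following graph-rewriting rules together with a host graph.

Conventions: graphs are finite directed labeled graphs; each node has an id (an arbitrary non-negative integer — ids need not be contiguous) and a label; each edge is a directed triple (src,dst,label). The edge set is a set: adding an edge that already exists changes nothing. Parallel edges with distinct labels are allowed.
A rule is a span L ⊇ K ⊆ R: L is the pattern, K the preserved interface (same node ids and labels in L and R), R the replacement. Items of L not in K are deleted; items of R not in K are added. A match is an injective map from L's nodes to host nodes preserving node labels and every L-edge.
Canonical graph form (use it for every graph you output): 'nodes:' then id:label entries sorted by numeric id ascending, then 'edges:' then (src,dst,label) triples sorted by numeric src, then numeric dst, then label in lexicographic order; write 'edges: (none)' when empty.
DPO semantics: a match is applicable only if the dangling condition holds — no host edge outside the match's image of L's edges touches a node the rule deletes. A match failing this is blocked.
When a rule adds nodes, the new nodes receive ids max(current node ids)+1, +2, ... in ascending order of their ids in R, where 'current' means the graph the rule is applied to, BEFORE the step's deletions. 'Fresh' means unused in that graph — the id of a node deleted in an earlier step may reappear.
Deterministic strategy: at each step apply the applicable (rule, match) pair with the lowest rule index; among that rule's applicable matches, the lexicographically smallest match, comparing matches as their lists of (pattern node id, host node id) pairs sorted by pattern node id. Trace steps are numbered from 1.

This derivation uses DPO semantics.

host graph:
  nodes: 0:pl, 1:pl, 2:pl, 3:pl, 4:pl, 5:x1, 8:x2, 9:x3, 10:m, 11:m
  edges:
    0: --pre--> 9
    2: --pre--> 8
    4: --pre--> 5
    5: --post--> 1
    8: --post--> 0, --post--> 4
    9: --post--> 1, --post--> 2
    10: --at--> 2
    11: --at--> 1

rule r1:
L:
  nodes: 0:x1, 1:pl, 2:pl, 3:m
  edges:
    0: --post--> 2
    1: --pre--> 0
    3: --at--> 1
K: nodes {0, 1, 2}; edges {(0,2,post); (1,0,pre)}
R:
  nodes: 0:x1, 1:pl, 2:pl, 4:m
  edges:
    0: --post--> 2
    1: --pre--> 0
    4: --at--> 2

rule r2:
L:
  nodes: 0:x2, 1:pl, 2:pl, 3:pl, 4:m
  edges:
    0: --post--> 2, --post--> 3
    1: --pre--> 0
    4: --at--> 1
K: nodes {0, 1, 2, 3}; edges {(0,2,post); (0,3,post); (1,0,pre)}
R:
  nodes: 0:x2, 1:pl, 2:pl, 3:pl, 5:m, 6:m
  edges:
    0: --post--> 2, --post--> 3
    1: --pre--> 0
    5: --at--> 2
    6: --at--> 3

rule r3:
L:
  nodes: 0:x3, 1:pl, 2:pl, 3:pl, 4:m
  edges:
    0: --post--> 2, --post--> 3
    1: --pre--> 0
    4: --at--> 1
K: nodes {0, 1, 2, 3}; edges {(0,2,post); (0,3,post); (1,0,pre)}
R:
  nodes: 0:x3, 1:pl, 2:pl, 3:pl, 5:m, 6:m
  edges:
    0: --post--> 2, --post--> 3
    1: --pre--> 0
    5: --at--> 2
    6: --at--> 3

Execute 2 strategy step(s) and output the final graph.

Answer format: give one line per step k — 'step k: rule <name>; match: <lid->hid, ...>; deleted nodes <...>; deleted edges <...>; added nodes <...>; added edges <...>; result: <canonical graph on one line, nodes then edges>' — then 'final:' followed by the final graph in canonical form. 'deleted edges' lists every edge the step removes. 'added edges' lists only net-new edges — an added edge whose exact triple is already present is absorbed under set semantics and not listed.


step 1: rule r2; match: 0->8, 1->2, 2->0, 3->4, 4->10; deleted nodes 10; deleted edges (10,2,at); added nodes 12, 13; added edges (12,0,at); (13,4,at); result: nodes: 0:pl, 1:pl, 2:pl, 3:pl, 4:pl, 5:x1, 8:x2, 9:x3, 11:m, 12:m, 13:m edges: (0,9,pre); (2,8,pre); (4,5,pre); (5,1,post); (8,0,post); (8,4,post); (9,1,post); (9,2,post); (11,1,at); (12,0,at); (13,4,at)
step 2: rule r1; match: 0->5, 1->4, 2->1, 3->13; deleted nodes 13; deleted edges (13,4,at); added nodes 14; added edges (14,1,at); result: nodes: 0:pl, 1:pl, 2:pl, 3:pl, 4:pl, 5:x1, 8:x2, 9:x3, 11:m, 12:m, 14:m edges: (0,9,pre); (2,8,pre); (4,5,pre); (5,1,post); (8,0,post); (8,4,post); (9,1,post); (9,2,post); (11,1,at); (12,0,at); (14,1,at)
final:
nodes: 0:pl, 1:pl, 2:pl, 3:pl, 4:pl, 5:x1, 8:x2, 9:x3, 11:m, 12:m, 14:m
edges: (0,9,pre); (2,8,pre); (4,5,pre); (5,1,post); (8,0,post); (8,4,post); (9,1,post); (9,2,post); (11,1,at); (12,0,at); (14,1,at)


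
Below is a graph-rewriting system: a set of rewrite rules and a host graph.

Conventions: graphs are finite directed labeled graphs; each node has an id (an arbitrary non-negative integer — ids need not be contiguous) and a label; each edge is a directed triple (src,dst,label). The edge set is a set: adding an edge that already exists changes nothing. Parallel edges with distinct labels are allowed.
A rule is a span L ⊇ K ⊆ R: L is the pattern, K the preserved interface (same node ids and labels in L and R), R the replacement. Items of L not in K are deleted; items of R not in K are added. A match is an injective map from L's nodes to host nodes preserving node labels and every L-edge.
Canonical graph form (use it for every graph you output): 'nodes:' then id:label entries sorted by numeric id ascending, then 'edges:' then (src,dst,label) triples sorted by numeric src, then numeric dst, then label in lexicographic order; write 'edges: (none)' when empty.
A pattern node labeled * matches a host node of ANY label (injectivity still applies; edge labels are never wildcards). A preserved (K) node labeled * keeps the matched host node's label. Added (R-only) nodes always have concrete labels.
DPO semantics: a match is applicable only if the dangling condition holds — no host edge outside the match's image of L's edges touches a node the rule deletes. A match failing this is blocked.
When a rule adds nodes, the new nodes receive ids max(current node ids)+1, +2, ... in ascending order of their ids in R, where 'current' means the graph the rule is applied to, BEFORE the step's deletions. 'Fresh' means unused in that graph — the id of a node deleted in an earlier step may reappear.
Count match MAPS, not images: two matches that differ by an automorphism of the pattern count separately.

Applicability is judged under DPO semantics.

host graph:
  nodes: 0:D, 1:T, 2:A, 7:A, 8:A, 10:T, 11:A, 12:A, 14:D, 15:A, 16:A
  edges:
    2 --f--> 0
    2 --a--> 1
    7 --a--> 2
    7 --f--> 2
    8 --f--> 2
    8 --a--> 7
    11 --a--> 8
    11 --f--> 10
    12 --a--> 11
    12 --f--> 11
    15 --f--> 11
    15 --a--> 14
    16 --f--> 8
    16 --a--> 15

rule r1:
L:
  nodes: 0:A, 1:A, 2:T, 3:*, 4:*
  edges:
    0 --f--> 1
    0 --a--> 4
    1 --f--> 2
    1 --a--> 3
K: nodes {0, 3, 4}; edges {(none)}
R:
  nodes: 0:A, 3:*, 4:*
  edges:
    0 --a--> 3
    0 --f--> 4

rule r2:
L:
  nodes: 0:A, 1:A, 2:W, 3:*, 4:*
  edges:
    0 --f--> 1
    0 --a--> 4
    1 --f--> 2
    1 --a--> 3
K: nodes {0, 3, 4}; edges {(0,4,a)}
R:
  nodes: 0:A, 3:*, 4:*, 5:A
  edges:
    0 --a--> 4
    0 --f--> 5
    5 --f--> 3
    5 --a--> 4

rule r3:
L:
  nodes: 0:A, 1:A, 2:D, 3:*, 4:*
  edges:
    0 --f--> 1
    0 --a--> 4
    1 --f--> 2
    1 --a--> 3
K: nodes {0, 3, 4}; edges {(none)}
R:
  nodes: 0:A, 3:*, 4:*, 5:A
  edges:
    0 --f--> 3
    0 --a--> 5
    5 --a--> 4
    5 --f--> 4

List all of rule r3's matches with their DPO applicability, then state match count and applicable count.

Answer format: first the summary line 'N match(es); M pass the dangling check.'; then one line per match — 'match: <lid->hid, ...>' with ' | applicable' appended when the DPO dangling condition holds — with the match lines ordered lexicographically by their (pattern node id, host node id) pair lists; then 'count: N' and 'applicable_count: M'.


1 match(es); 0 pass the dangling check.
match: 0->8, 1->2, 2->0, 3->1, 4->7
count: 1
applicable_count: 0


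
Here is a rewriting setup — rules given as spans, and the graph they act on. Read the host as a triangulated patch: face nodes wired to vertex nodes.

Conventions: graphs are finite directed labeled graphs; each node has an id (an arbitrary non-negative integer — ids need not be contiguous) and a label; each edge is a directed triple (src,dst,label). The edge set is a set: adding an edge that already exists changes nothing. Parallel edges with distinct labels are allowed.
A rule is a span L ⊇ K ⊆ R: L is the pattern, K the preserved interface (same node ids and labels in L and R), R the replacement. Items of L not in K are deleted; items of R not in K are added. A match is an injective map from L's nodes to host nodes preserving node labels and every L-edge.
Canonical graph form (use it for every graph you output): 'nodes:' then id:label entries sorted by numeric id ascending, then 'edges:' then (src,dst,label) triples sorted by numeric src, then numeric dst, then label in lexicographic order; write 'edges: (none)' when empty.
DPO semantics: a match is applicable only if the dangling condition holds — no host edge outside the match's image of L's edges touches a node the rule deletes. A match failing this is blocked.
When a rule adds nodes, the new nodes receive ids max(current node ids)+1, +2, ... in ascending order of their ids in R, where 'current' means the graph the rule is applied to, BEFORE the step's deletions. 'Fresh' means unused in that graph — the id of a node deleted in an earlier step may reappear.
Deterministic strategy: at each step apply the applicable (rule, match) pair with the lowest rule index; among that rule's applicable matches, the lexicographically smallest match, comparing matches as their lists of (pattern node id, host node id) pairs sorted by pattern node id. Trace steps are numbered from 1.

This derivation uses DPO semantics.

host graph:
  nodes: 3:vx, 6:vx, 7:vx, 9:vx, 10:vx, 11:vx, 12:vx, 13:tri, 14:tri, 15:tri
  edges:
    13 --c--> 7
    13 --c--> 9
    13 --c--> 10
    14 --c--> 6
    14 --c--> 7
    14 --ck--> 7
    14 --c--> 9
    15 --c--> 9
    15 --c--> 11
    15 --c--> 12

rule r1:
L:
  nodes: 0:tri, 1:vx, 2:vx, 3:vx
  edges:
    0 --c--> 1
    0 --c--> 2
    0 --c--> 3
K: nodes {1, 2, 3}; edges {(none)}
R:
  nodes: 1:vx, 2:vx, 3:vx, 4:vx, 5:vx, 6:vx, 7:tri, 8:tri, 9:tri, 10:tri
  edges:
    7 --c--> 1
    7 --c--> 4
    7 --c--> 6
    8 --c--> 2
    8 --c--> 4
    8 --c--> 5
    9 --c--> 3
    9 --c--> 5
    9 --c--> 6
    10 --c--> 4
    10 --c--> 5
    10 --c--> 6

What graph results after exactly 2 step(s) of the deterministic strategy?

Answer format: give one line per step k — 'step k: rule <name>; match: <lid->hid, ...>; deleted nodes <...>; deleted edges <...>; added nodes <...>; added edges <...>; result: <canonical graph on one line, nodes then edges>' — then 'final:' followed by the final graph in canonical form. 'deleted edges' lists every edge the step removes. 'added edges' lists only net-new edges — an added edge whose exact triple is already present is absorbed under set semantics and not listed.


step 1: rule r1; match: 0->13, 1->7, 2->9, 3->10; deleted nodes 13; deleted edges (13,7,c); (13,9,c); (13,10,c); added nodes 16, 17, 18, 19, 20, 21, 22; added edges (19,7,c); (19,16,c); (19,18,c); (20,9,c); (20,16,c); (20,17,c); (21,10,c); (21,17,c); (21,18,c); (22,16,c); (22,17,c); (22,18,c); result: nodes: 3:vx, 6:vx, 7:vx, 9:vx, 10:vx, 11:vx, 12:vx, 14:tri, 15:tri, 16:vx, 17:vx, 18:vx, 19:tri, 20:tri, 21:tri, 22:tri edges: (14,6,c); (14,7,c); (14,7,ck); (14,9,c); (15,9,c); (15,11,c); (15,12,c); (19,7,c); (19,16,c); (19,18,c); (20,9,c); (20,16,c); (20,17,c); (21,10,c); (21,17,c); (21,18,c); (22,16,c); (22,17,c); (22,18,c)
step 2: rule r1; match: 0->15, 1->9, 2->11, 3->12; deleted nodes 15; deleted edges (15,9,c); (15,11,c); (15,12,c); added nodes 23, 24, 25, 26, 27, 28, 29; added edges (26,9,c); (26,23,c); (26,25,c); (27,11,c); (27,23,c); (27,24,c); (28,12,c); (28,24,c); (28,25,c); (29,23,c); (29,24,c); (29,25,c); result: nodes: 3:vx, 6:vx, 7:vx, 9:vx, 10:vx, 11:vx, 12:vx, 14:tri, 16:vx, 17:vx, 18:vx, 19:tri, 20:tri, 21:tri, 22:tri, 23:vx, 24:vx, 25:vx, 26:tri, 27:tri, 28:tri, 29:tri edges: (14,6,c); (14,7,c); (14,7,ck); (14,9,c); (19,7,c); (19,16,c); (19,18,c); (20,9,c); (20,16,c); (20,17,c); (21,10,c); (21,17,c); (21,18,c); (22,16,c); (22,17,c); (22,18,c); (26,9,c); (26,23,c); (26,25,c); (27,11,c); (27,23,c); (27,24,c); (28,12,c); (28,24,c); (28,25,c); (29,23,c); (29,24,c); (29,25,c)
final:
nodes: 3:vx, 6:vx, 7:vx, 9:vx, 10:vx, 11:vx, 12:vx, 14:tri, 16:vx, 17:vx, 18:vx, 19:tri, 20:tri, 21:tri, 22:tri, 23:vx, 24:vx, 25:vx, 26:tri, 27:tri, 28:tri, 29:tri
edges: (14,6,c); (14,7,c); (14,7,ck); (14,9,c); (19,7,c); (19,16,c); (19,18,c); (20,9,c); (20,16,c); (20,17,c); (21,10,c); (21,17,c); (21,18,c); (22,16,c); (22,17,c); (22,18,c); (26,9,c); (26,23,c); (26,25,c); (27,11,c); (27,23,c); (27,24,c); (28,12,c); (28,24,c); (28,25,c); (29,23,c); (29,24,c); (29,25,c)


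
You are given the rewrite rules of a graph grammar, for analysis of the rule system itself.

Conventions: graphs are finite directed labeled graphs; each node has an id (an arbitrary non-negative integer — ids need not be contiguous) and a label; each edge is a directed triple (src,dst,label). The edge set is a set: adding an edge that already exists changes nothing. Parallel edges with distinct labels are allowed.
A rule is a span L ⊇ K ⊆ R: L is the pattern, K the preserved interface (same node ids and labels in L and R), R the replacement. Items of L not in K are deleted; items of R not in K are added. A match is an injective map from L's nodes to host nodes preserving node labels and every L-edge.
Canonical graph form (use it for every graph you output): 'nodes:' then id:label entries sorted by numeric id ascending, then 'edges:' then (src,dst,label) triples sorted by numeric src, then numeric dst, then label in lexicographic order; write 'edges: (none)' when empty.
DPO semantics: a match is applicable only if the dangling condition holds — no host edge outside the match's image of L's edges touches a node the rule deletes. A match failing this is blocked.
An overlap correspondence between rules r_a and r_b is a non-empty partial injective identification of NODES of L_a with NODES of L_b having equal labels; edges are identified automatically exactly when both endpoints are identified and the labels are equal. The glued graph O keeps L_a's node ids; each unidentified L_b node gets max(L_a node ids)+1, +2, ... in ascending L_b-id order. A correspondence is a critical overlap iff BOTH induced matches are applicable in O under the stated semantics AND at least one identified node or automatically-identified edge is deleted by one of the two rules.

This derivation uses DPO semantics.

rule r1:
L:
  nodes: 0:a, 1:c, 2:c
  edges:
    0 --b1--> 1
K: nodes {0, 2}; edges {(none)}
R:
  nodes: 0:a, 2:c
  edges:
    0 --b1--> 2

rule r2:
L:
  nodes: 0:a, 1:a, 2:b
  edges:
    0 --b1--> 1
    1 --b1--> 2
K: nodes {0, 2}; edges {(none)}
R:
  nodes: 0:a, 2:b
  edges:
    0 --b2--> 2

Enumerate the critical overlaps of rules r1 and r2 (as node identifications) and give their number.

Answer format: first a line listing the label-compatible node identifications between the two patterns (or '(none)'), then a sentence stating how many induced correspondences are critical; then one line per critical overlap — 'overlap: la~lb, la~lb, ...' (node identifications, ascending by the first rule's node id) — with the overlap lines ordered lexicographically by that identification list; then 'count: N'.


label-compatible node identifications between L(r1) and L(r2): 0~0, 0~1
0 of the induced correspondences are critical overlaps of r1 and r2.
count: 0


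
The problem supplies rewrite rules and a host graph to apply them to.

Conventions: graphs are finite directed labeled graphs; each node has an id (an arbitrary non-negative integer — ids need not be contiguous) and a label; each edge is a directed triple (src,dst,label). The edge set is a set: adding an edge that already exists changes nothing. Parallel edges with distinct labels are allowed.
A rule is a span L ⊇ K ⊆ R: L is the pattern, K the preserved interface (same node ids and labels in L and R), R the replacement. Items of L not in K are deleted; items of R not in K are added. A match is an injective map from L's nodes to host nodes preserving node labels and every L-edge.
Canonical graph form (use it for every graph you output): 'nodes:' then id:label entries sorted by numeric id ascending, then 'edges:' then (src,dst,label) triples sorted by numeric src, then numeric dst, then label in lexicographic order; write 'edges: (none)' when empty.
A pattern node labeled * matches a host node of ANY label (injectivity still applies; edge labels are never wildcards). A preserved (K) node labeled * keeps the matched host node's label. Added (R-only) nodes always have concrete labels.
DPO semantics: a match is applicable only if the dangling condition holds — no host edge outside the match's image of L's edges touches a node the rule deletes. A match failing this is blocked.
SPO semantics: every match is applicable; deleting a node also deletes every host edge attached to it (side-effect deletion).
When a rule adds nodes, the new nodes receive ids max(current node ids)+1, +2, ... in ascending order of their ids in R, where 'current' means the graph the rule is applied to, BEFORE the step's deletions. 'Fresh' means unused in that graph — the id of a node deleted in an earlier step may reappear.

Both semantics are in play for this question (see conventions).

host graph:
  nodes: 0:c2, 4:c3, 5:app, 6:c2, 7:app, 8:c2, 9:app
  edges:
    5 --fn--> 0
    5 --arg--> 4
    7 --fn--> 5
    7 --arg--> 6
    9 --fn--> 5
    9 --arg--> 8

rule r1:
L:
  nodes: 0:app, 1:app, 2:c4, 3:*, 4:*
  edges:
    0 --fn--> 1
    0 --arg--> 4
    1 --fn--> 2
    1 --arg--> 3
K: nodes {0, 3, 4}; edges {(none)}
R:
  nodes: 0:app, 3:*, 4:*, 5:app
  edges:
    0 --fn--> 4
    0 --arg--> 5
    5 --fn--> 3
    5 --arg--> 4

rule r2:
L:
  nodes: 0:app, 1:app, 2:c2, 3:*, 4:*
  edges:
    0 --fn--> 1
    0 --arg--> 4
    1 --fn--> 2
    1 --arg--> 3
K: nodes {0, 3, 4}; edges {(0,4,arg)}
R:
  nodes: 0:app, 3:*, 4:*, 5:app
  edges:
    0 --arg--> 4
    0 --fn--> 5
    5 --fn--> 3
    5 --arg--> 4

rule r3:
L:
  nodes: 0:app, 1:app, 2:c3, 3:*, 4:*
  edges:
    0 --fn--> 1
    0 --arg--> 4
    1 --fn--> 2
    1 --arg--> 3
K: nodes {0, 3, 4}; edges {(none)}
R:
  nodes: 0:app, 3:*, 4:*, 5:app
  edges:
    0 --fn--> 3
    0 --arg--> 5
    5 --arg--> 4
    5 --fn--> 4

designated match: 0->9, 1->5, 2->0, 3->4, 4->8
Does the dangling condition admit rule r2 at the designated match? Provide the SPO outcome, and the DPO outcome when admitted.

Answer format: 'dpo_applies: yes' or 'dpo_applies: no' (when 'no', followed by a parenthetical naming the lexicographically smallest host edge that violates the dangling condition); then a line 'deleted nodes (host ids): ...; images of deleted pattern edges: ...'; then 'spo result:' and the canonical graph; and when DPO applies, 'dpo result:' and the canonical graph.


dpo_applies: no
(the rule deletes node 5, which keeps host edge (7,5,fn) outside the match image — the dangling condition fails, DPO blocks; SPO proceeds and side-deletes such edges)
deleted nodes (host ids): 0, 5; images of deleted pattern edges: (5,0,fn); (5,4,arg); (9,5,fn)
spo result:
nodes: 4:c3, 6:c2, 7:app, 8:c2, 9:app, 10:app
edges: (7,6,arg); (9,8,arg); (9,10,fn); (10,4,fn); (10,8,arg)


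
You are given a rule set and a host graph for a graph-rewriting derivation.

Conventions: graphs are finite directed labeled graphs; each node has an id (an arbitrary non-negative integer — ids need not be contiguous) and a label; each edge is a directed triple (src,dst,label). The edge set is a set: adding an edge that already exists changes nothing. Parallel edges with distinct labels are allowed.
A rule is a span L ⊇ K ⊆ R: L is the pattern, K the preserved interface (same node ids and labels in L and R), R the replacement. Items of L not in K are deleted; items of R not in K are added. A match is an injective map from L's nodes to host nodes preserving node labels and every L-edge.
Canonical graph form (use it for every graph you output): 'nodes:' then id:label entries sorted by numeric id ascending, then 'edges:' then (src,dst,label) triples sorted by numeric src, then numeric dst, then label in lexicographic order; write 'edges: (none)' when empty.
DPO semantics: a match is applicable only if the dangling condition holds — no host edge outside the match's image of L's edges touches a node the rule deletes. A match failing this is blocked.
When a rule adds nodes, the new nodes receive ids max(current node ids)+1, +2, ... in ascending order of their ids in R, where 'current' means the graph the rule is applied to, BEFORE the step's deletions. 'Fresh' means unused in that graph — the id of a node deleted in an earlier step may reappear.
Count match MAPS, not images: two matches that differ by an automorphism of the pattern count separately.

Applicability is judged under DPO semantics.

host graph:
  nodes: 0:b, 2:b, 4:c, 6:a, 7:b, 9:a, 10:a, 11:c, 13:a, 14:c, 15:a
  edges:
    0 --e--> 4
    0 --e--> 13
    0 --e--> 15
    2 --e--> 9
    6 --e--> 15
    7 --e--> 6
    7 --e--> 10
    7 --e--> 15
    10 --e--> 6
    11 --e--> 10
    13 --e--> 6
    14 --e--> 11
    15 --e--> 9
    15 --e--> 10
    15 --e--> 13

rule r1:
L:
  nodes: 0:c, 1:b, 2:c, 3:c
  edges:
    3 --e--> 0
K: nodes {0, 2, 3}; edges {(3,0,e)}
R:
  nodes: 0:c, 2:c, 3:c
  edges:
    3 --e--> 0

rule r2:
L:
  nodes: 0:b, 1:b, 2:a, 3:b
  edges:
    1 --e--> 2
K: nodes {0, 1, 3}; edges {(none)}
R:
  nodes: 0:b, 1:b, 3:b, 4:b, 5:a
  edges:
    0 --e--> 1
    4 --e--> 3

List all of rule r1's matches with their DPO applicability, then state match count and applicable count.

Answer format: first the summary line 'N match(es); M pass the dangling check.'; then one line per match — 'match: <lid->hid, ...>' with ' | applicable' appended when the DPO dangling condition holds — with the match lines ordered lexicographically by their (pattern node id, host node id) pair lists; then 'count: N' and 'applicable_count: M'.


3 match(es); 0 pass the dangling check.
match: 0->11, 1->0, 2->4, 3->14
match: 0->11, 1->2, 2->4, 3->14
match: 0->11, 1->7, 2->4, 3->14
count: 3
applicable_count: 0


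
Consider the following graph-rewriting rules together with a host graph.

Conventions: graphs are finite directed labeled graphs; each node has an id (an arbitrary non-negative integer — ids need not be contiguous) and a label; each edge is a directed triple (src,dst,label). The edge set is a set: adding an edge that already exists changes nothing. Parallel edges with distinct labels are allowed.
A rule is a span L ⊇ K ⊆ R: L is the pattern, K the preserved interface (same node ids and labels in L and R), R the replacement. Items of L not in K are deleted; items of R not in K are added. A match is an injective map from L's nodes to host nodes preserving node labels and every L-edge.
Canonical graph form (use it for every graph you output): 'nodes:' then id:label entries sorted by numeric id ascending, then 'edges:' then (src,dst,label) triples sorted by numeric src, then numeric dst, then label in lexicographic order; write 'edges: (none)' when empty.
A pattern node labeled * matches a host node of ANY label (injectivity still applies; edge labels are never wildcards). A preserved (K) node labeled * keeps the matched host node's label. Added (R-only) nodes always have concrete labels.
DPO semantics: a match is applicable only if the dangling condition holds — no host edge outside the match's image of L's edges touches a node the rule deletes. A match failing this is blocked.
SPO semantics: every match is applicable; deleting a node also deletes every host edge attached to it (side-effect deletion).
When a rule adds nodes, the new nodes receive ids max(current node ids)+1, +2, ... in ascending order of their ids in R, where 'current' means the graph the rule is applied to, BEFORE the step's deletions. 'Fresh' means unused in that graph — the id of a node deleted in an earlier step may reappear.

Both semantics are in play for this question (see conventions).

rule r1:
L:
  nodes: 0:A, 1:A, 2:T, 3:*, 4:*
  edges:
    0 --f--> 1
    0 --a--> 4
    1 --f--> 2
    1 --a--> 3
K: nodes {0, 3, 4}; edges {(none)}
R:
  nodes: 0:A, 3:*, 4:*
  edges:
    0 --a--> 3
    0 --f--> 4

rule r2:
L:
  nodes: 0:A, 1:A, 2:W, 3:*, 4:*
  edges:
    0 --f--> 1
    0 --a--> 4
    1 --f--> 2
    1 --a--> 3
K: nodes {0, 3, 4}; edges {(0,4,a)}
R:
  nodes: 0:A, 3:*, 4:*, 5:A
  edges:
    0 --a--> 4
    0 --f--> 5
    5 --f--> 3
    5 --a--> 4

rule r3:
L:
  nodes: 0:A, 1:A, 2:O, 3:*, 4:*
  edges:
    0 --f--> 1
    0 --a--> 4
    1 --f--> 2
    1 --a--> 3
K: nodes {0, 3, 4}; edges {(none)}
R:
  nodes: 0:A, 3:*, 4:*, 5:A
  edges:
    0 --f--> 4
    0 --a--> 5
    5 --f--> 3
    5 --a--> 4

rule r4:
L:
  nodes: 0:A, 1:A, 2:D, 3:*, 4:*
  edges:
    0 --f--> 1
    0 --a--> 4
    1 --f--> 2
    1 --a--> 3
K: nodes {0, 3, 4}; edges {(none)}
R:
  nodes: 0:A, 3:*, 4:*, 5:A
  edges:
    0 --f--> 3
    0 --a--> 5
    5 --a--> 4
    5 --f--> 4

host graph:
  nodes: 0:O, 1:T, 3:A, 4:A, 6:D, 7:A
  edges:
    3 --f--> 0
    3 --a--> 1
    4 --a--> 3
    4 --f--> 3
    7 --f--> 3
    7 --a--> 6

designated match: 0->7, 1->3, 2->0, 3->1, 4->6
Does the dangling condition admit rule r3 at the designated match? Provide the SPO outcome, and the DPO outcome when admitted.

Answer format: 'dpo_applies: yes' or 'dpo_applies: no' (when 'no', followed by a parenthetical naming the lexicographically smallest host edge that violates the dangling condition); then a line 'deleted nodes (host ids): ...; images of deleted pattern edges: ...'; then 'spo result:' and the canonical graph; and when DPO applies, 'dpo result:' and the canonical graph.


dpo_applies: no
(the rule deletes node 3, which keeps host edge (4,3,a) outside the match image — the dangling condition fails, DPO blocks; SPO proceeds and side-deletes such edges)
deleted nodes (host ids): 0, 3; images of deleted pattern edges: (3,0,f); (3,1,a); (7,3,f); (7,6,a)
spo result:
nodes: 1:T, 4:A, 6:D, 7:A, 8:A
edges: (7,6,f); (7,8,a); (8,1,f); (8,6,a)


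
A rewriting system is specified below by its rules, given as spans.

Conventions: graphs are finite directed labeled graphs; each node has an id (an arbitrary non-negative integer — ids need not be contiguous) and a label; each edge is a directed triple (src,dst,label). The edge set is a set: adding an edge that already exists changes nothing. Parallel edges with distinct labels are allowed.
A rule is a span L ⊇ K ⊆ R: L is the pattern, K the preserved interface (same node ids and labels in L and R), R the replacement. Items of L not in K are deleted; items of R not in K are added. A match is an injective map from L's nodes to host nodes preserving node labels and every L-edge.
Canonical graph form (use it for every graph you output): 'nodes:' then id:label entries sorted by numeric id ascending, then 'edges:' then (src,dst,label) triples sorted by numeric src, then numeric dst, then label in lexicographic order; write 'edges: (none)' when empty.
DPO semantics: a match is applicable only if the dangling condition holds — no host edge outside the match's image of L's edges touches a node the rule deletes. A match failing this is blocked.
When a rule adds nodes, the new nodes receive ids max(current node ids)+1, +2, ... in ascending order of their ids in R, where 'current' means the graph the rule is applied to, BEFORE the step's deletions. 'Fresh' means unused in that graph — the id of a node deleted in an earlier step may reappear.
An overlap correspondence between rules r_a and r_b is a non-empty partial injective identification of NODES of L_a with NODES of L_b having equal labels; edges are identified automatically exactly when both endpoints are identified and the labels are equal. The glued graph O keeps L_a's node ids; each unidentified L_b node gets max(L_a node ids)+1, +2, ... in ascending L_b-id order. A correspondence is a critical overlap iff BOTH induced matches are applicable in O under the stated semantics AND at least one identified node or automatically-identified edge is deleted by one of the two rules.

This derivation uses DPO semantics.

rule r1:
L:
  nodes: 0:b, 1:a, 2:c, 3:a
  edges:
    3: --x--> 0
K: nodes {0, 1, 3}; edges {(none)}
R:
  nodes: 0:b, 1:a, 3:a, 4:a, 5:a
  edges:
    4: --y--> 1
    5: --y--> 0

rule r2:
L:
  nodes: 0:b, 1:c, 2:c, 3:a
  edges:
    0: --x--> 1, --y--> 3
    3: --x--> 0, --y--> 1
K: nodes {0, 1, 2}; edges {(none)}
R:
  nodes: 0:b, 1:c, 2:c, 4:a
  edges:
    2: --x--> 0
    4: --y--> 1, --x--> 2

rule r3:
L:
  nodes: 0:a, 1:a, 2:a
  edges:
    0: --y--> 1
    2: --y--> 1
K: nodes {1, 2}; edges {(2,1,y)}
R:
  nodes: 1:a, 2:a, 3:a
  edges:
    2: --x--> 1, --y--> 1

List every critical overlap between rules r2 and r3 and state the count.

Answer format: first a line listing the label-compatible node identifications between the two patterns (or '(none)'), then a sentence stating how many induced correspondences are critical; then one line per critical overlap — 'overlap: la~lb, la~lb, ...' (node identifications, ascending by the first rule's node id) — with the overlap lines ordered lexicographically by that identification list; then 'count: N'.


label-compatible node identifications between L(r2) and L(r3): 3~0, 3~1, 3~2
0 of the induced correspondences are critical overlaps of r2 and r3.
count: 0


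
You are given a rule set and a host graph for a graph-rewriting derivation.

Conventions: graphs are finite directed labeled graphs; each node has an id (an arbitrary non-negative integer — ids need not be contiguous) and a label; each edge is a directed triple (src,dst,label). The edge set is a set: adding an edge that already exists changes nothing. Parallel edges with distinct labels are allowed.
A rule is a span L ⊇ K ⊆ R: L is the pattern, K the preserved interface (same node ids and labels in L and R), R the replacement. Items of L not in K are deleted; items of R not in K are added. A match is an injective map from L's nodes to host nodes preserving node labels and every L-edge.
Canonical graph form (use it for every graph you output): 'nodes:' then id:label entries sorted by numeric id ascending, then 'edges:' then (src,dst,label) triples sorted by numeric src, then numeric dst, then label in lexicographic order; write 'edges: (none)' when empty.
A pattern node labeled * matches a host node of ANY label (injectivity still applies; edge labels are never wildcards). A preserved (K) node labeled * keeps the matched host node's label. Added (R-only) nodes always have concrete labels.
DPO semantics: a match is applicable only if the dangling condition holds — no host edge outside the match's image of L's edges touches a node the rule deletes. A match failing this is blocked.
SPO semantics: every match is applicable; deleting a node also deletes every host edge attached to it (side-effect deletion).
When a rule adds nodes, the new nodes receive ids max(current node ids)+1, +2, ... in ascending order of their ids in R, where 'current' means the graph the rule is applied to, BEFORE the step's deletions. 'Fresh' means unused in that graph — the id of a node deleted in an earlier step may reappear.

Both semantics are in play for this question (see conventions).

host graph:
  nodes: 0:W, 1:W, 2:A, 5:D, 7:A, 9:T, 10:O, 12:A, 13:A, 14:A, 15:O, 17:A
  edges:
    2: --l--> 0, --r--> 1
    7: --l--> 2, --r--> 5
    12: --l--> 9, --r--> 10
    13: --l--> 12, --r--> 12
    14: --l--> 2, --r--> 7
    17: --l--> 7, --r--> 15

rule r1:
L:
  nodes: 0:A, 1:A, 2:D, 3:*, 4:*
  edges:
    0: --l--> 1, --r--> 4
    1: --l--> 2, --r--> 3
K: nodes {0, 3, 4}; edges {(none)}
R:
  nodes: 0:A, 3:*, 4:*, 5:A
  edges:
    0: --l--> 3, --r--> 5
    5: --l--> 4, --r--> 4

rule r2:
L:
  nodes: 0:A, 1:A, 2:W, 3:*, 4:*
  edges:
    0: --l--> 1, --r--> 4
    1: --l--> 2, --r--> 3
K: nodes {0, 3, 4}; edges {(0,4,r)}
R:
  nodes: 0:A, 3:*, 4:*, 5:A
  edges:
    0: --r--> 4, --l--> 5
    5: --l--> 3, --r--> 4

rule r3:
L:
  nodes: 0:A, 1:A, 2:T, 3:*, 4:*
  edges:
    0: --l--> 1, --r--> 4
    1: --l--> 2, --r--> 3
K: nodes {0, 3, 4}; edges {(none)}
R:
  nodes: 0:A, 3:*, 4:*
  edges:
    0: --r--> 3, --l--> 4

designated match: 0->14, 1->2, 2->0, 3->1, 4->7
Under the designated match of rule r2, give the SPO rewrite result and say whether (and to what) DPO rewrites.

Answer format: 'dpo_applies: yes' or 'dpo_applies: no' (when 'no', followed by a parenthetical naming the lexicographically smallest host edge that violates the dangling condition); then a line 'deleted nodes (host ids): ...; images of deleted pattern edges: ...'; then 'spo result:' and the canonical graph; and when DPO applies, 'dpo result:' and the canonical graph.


dpo_applies: no
(the rule deletes node 2, which keeps host edge (7,2,l) outside the match image — the dangling condition fails, DPO blocks; SPO proceeds and side-deletes such edges)
deleted nodes (host ids): 0, 2; images of deleted pattern edges: (2,0,l); (2,1,r); (14,2,l)
spo result:
nodes: 1:W, 5:D, 7:A, 9:T, 10:O, 12:A, 13:A, 14:A, 15:O, 17:A, 18:A
edges: (7,5,r); (12,9,l); (12,10,r); (13,12,l); (13,12,r); (14,7,r); (14,18,l); (17,7,l); (17,15,r); (18,1,l); (18,7,r)


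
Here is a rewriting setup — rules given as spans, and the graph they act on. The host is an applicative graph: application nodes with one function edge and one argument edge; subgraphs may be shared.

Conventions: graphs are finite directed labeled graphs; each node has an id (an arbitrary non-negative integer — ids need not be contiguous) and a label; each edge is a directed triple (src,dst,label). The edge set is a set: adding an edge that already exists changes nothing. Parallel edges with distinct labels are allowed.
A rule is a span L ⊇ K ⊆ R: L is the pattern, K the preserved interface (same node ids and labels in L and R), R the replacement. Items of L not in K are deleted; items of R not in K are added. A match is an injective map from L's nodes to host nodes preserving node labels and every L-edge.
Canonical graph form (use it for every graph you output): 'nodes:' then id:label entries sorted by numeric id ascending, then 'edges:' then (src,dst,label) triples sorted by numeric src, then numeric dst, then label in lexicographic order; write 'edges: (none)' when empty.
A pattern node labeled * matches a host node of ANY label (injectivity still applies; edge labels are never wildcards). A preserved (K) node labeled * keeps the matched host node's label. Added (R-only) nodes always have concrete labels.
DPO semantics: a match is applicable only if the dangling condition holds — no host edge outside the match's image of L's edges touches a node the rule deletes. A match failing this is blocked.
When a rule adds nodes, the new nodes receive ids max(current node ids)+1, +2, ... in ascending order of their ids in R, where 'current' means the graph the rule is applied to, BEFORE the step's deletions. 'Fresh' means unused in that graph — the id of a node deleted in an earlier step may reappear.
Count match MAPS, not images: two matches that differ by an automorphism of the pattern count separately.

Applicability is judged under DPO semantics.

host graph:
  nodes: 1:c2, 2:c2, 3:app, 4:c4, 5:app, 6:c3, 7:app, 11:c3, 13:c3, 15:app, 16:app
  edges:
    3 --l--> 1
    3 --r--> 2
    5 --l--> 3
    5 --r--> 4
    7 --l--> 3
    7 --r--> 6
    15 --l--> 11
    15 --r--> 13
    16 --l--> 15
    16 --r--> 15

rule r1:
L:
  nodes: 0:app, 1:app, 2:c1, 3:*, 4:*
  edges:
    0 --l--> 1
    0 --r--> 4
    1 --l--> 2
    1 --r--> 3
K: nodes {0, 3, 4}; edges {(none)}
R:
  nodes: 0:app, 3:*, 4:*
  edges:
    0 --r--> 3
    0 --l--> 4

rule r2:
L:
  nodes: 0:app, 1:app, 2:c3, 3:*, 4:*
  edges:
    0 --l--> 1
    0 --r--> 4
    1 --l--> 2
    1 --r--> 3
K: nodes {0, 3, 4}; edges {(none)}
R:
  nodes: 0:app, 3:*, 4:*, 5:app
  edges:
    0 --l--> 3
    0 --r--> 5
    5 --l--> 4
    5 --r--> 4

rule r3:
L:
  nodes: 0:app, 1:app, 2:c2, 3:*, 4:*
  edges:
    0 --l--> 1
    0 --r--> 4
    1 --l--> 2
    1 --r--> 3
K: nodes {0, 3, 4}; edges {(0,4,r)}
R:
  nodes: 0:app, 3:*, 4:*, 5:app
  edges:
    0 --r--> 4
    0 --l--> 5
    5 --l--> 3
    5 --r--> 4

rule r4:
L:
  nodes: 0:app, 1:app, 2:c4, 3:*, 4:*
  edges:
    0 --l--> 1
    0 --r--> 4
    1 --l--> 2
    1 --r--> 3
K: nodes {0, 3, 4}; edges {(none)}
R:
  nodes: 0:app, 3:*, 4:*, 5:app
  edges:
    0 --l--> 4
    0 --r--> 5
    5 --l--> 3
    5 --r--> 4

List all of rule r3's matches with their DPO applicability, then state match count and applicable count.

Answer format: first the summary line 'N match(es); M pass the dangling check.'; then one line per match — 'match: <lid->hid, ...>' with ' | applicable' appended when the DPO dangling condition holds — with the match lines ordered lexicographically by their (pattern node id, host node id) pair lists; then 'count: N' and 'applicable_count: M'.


2 match(es); 0 pass the dangling check.
match: 0->5, 1->3, 2->1, 3->2, 4->4
match: 0->7, 1->3, 2->1, 3->2, 4->6
count: 2
applicable_count: 0
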